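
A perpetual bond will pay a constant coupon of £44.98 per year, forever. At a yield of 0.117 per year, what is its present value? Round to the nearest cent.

£384.44

Level perpetuity: PV = C / r = £44.98 / 0.117 = £384.44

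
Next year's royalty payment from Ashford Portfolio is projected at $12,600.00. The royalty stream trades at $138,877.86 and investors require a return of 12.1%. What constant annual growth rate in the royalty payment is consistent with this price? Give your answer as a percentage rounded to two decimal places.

P = D₁/(r−g) ⇒ g = r − D₁/P = 0.121 − $12,600.00/$138,877.86 = 0.030273

3.03%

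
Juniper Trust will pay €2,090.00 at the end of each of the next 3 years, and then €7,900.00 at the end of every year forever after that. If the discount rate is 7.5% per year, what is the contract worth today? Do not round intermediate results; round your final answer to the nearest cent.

€90224.28

PV of 3-year annuity: €2,090.00 × [1 − (1+0.075)^−3] / 0.075 = 5435.09880
Perpetuity value at year 3: €7,900.00 / 0.075 = 105333.33333
PV of perpetuity: 105333.33333 / (1+0.075)^3 = 84789.17999
Total PV = 5435.09880 + 84789.17999 = 90224.27878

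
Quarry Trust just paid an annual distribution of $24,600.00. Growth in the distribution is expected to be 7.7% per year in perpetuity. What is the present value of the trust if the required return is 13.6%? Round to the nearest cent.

D₁ = D₀ × (1 + g) = $24,600.00 × 1.077 = $26,494.2000
Growing perpetuity: P = D₁ / (r − g) = $26,494.2000 / (0.136 − 0.077) = $449,054.24

$449054.24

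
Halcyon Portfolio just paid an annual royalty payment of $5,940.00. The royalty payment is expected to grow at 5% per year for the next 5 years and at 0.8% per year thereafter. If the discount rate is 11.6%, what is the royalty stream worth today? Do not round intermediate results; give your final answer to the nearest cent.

D_1 = 6237.00000
D_2 = 6548.85000
D_3 = 6876.29250
D_4 = 7220.10713
D_5 = 7581.11248
Terminal value at year 5: TV = D_5×(1+g_2)/(r−g_2) = 7641.76138/0.108 = 70757.04982
P_0 = D_1/(1+r)^1 + D_2/(1+r)^2 + D_3/(1+r)^3 + D_4/(1+r)^4 + D_5/(1+r)^5 + TV/(1+r)^5
    = 5588.70968 + 5258.19459 + 4947.22609 + 4654.64820 + 4379.37331 + 40874.15090 = 65702.30277

$65702.30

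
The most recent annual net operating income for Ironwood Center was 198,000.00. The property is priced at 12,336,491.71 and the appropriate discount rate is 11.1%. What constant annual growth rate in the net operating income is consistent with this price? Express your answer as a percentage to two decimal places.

9.35%

P = D₀(1+g)/(r−g) ⇒ P(r−g) = D₀(1+g) ⇒ g(P+D₀) = P·r − D₀
g = (P·r − D₀)/(P + D₀) = (12,336,491.71×0.111 − 198,000.00) / (12,336,491.71 + 198,000.00) = 0.093450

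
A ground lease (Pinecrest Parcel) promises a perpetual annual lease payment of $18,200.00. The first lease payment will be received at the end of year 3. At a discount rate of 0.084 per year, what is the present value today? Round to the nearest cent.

$184388.38

Value at end of year 2: C / r = $18,200.00 / 0.084 = $216,666.6667
Discount to today: PV = $216,666.6667 / (1 + 0.084)^2 = $216,666.6667 / 1.175056 = $184,388.38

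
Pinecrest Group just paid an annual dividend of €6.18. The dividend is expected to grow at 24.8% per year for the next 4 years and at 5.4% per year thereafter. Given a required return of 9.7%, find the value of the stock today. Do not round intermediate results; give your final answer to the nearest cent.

D_1 = 7.71264
D_2 = 9.62537
D_3 = 12.01247
D_4 = 14.99156
Terminal value at year 4: TV = D_4×(1+g_2)/(r−g_2) = 15.80110/0.043 = 367.46753
P_0 = D_1/(1+r)^1 + D_2/(1+r)^2 + D_3/(1+r)^3 + D_4/(1+r)^4 + TV/(1+r)^4
    = 7.03067 + 7.99842 + 9.09939 + 10.35191 + 253.74206 = 288.22245

€288.22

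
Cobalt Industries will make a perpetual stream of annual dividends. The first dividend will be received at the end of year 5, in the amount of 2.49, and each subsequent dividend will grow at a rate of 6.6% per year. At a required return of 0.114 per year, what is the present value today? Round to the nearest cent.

33.68

Value at end of year 4: C₁ / (r − g) = 2.49 / (0.114 − 0.066) = 51.8750
Discount to today: PV = 51.8750 / (1 + 0.114)^4 = 51.8750 / 1.540071 = 33.68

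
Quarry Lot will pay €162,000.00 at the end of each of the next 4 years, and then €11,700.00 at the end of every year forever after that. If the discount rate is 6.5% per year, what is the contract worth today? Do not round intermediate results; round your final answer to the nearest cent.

PV of 4-year annuity: €162,000.00 × [1 − (1+0.065)^−4] / 0.065 = 554979.37346
Perpetuity value at year 4: €11,700.00 / 0.065 = 180000.00000
PV of perpetuity: 180000.00000 / (1+0.065)^4 = 139918.15636
Total PV = 554979.37346 + 139918.15636 = 694897.52982

€694897.53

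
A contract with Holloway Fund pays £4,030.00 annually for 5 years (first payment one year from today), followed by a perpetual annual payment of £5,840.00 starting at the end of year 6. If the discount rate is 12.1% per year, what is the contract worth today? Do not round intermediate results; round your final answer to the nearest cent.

PV of 5-year annuity: £4,030.00 × [1 − (1+0.121)^−5] / 0.121 = 14491.33141
Perpetuity value at year 5: £5,840.00 / 0.121 = 48264.46281
PV of perpetuity: 48264.46281 / (1+0.121)^5 = 27264.61779
Total PV = 14491.33141 + 27264.61779 = 41755.94920

£41755.95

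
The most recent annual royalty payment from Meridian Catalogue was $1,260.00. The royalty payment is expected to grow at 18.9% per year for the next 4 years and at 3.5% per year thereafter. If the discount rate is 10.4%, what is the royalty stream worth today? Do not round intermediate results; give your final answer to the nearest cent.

D_1 = 1498.14000
D_2 = 1781.28846
D_3 = 2117.95198
D_4 = 2518.24490
Terminal value at year 4: TV = D_4×(1+g_2)/(r−g_2) = 2606.38347/0.069 = 37773.67354
P_0 = D_1/(1+r)^1 + D_2/(1+r)^2 + D_3/(1+r)^3 + D_4/(1+r)^4 + TV/(1+r)^4
    = 1357.01087 + 1461.49087 + 1574.01508 + 1695.20284 + 25428.04253 = 31515.76218

$31515.76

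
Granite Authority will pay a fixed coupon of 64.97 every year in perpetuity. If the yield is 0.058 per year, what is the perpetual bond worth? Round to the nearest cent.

1120.17

Level perpetuity: PV = C / r = 64.97 / 0.058 = 1,120.17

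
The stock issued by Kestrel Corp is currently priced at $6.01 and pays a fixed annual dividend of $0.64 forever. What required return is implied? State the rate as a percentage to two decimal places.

P = C/r ⇒ r = C/P = $0.64/$6.01 = 0.106489

10.65%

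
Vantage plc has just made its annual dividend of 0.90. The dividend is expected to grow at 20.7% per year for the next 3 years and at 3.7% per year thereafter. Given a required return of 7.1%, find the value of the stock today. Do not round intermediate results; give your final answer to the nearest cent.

42.74

D_1 = 1.08630
D_2 = 1.31116
D_3 = 1.58258
Terminal value at year 3: TV = D_3×(1+g_2)/(r−g_2) = 1.64113/0.034 = 48.26854
P_0 = D_1/(1+r)^1 + D_2/(1+r)^2 + D_3/(1+r)^3 + TV/(1+r)^3
    = 1.01429 + 1.14308 + 1.28824 + 39.29124 = 42.73685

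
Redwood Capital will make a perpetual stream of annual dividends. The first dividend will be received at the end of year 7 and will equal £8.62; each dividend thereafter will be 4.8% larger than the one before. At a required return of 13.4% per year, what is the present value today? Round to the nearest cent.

£47.13

Value at end of year 6: C₁ / (r − g) = £8.62 / (0.134 − 0.048) = £100.2326
Discount to today: PV = £100.2326 / (1 + 0.134)^6 = £100.2326 / 2.126563 = £47.13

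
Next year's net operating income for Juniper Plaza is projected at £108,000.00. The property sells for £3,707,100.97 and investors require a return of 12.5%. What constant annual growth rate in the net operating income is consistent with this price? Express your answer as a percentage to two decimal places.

9.59%

P = D₁/(r−g) ⇒ g = r − D₁/P = 0.125 − £108,000.00/£3,707,100.97 = 0.095867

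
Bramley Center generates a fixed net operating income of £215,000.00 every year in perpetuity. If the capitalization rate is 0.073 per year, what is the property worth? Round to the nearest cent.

£2945205.48

Level perpetuity: PV = C / r = £215,000.00 / 0.073 = £2,945,205.48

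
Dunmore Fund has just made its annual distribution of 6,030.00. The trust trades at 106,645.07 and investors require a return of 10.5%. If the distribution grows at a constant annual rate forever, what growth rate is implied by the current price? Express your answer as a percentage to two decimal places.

P = D₀(1+g)/(r−g) ⇒ P(r−g) = D₀(1+g) ⇒ g(P+D₀) = P·r − D₀
g = (P·r − D₀)/(P + D₀) = (106,645.07×0.105 − 6,030.00) / (106,645.07 + 6,030.00) = 0.045864

4.59%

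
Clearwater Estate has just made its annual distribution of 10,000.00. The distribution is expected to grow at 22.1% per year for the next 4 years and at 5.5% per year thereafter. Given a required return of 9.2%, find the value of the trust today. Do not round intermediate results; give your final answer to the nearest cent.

D_1 = 12210.00000
D_2 = 14908.41000
D_3 = 18203.16861
D_4 = 22226.06887
Terminal value at year 4: TV = D_4×(1+g_2)/(r−g_2) = 23448.50266/0.037 = 633743.31516
P_0 = D_1/(1+r)^1 + D_2/(1+r)^2 + D_3/(1+r)^3 + D_4/(1+r)^4 + TV/(1+r)^4
    = 11181.31868 + 12502.18875 + 13979.09566 + 15630.47234 + 445679.68436 = 498972.75978

498972.76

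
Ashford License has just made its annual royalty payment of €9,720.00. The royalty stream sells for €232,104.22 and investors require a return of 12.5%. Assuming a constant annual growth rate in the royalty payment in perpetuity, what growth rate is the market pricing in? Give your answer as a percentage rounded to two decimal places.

P = D₀(1+g)/(r−g) ⇒ P(r−g) = D₀(1+g) ⇒ g(P+D₀) = P·r − D₀
g = (P·r − D₀)/(P + D₀) = (€232,104.22×0.125 − €9,720.00) / (€232,104.22 + €9,720.00) = 0.079781

7.98%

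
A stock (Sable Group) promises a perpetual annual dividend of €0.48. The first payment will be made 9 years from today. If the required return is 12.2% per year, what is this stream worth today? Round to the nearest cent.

€1.57

Value at end of year 8: C / r = €0.48 / 0.122 = €3.9344
Discount to today: PV = €3.9344 / (1 + 0.122)^8 = €3.9344 / 2.511556 = €1.57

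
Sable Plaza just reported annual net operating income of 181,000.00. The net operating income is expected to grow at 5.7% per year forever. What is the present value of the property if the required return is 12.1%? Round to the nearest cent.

D₁ = D₀ × (1 + g) = 181,000.00 × 1.057 = 191,317.0000
Growing perpetuity: P = D₁ / (r − g) = 191,317.0000 / (0.121 − 0.057) = 2,989,328.13

2989328.13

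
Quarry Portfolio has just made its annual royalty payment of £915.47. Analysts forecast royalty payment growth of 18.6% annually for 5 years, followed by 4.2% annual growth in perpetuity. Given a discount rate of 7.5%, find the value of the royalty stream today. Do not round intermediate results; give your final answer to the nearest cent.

£53453.75

D_1 = 1085.74742
D_2 = 1287.69644
D_3 = 1527.20798
D_4 = 1811.26866
D_5 = 2148.16463
Terminal value at year 5: TV = D_5×(1+g_2)/(r−g_2) = 2238.38755/0.033 = 67829.92568
P_0 = D_1/(1+r)^1 + D_2/(1+r)^2 + D_3/(1+r)^3 + D_4/(1+r)^4 + D_5/(1+r)^5 + TV/(1+r)^5
    = 1009.99760 + 1114.28572 + 1229.34220 + 1356.27893 + 1496.32262 + 47247.52027 = 53453.74735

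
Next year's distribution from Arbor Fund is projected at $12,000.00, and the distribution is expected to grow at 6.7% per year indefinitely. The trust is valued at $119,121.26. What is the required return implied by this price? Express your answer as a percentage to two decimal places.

16.77%

P = D₁/(r − g) ⇒ r = D₁/P + g = $12,000.0000/$119,121.26 + 0.067 = 0.100738 + 0.067 = 0.167738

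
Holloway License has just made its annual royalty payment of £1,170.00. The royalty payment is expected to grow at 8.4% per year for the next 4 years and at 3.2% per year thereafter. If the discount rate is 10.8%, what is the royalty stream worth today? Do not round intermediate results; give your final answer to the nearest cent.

£18986.93

D_1 = 1268.28000
D_2 = 1374.81552
D_3 = 1490.30002
D_4 = 1615.48523
Terminal value at year 4: TV = D_4×(1+g_2)/(r−g_2) = 1667.18075/0.076 = 21936.58885
P_0 = D_1/(1+r)^1 + D_2/(1+r)^2 + D_3/(1+r)^3 + D_4/(1+r)^4 + TV/(1+r)^4
    = 1144.65704 + 1119.86302 + 1095.60606 + 1071.87452 + 14554.92775 = 18986.92840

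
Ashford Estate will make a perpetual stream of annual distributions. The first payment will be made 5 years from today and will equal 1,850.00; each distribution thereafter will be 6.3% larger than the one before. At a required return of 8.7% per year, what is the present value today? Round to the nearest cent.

Value at end of year 4: C₁ / (r − g) = 1,850.00 / (0.087 − 0.063) = 77,083.3333
Discount to today: PV = 77,083.3333 / (1 + 0.087)^4 = 77,083.3333 / 1.396105 = 55,213.12

55213.12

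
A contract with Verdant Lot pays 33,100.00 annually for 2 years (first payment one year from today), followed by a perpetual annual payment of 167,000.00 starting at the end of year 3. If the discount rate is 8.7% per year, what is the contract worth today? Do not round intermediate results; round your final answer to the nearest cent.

1683033.26

PV of 2-year annuity: 33,100.00 × [1 − (1+0.087)^−2] / 0.087 = 58464.38084
Perpetuity value at year 2: 167,000.00 / 0.087 = 1919540.22989
PV of perpetuity: 1919540.22989 / (1+0.087)^2 = 1624568.88246
Total PV = 58464.38084 + 1624568.88246 = 1683033.26330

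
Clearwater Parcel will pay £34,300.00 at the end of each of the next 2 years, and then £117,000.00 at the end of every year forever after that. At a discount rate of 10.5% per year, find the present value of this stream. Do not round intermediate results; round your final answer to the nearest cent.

PV of 2-year annuity: £34,300.00 × [1 − (1+0.105)^−2] / 0.105 = 59131.87691
Perpetuity value at year 2: £117,000.00 / 0.105 = 1114285.71429
PV of perpetuity: 1114285.71429 / (1+0.105)^2 = 912582.22746
Total PV = 59131.87691 + 912582.22746 = 971714.10437

£971714.10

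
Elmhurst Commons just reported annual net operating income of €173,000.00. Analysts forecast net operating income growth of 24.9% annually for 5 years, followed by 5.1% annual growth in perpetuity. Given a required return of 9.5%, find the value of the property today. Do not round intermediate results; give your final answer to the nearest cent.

€9284832.86

D_1 = 216077.00000
D_2 = 269880.17300
D_3 = 337080.33608
D_4 = 421013.33976
D_5 = 525845.66136
Terminal value at year 5: TV = D_5×(1+g_2)/(r−g_2) = 552663.79009/0.044 = 12560540.68386
P_0 = D_1/(1+r)^1 + D_2/(1+r)^2 + D_3/(1+r)^3 + D_4/(1+r)^4 + D_5/(1+r)^5 + TV/(1+r)^5
    = 197330.59361 + 225083.02412 + 256738.53619 + 292846.05635 + 334031.71176 + 7978802.93329 = 9284832.85533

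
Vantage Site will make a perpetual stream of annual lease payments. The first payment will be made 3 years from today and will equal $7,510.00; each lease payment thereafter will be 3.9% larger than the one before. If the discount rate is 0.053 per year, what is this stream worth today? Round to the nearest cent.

Value at end of year 2: C₁ / (r − g) = $7,510.00 / (0.053 − 0.039) = $536,428.5714
Discount to today: PV = $536,428.5714 / (1 + 0.053)^2 = $536,428.5714 / 1.108809 = $483,788.07

$483788.07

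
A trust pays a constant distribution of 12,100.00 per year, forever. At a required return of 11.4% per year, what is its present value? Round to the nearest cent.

Level perpetuity: PV = C / r = 12,100.00 / 0.114 = 106,140.35

106140.35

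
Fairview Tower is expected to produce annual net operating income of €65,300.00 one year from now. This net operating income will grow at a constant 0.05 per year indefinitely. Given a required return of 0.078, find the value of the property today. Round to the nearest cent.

Growing perpetuity: P = D₁ / (r − g) = €65,300.0000 / (0.078 − 0.05) = €2,332,142.86

€2332142.86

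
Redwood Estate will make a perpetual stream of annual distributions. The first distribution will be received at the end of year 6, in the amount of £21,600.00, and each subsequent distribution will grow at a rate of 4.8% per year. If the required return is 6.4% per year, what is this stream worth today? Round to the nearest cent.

Value at end of year 5: C₁ / (r − g) = £21,600.00 / (0.064 − 0.048) = £1,350,000.0000
Discount to today: PV = £1,350,000.0000 / (1 + 0.064)^5 = £1,350,000.0000 / 1.363666 = £989,978.19

£989978.19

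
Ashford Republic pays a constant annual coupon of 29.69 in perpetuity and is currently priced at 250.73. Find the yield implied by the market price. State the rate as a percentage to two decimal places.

P = C/r ⇒ r = C/P = 29.69/250.73 = 0.118414

11.84%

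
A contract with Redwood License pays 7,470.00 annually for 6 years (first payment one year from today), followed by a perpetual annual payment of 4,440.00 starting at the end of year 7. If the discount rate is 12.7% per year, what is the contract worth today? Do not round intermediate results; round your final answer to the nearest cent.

47175.08

PV of 6-year annuity: 7,470.00 × [1 − (1+0.127)^−6] / 0.127 = 30112.85110
Perpetuity value at year 6: 4,440.00 / 0.127 = 34960.62992
PV of perpetuity: 34960.62992 / (1+0.127)^6 = 17062.22846
Total PV = 30112.85110 + 17062.22846 = 47175.07956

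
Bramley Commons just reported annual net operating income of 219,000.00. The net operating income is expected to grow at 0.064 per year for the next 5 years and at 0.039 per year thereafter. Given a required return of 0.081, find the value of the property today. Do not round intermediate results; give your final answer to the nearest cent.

6049248.24

D_1 = 233016.00000
D_2 = 247929.02400
D_3 = 263796.48154
D_4 = 280679.45635
D_5 = 298642.94156
Terminal value at year 5: TV = D_5×(1+g_2)/(r−g_2) = 310290.01628/0.042 = 7387857.53052
P_0 = D_1/(1+r)^1 + D_2/(1+r)^2 + D_3/(1+r)^3 + D_4/(1+r)^4 + D_5/(1+r)^5 + TV/(1+r)^5
    = 215555.96670 + 212166.09488 + 208829.53280 + 205545.44209 + 202312.99758 + 5004838.20195 = 6049248.23599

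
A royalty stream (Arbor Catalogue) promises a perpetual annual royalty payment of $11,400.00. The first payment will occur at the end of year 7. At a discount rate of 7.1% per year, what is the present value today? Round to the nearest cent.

$106392.17

Value at end of year 6: C / r = $11,400.00 / 0.071 = $160,563.3803
Discount to today: PV = $160,563.3803 / (1 + 0.071)^6 = $160,563.3803 / 1.509165 = $106,392.17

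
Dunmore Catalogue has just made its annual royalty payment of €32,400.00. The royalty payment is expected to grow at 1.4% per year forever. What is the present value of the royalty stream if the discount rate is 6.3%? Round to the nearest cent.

D₁ = D₀ × (1 + g) = €32,400.00 × 1.014 = €32,853.6000
Growing perpetuity: P = D₁ / (r − g) = €32,853.6000 / (0.063 − 0.014) = €670,481.63

€670481.63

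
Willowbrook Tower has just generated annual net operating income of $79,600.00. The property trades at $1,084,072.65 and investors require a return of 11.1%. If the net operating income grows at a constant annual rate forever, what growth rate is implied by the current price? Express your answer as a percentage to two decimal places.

3.50%

P = D₀(1+g)/(r−g) ⇒ P(r−g) = D₀(1+g) ⇒ g(P+D₀) = P·r − D₀
g = (P·r − D₀)/(P + D₀) = ($1,084,072.65×0.111 − $79,600.00) / ($1,084,072.65 + $79,600.00) = 0.035003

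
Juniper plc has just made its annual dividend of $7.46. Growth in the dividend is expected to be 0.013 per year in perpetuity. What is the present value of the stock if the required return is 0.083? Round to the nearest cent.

D₁ = D₀ × (1 + g) = $7.46 × 1.013 = $7.5570
Growing perpetuity: P = D₁ / (r − g) = $7.5570 / (0.083 − 0.013) = $107.96

$107.96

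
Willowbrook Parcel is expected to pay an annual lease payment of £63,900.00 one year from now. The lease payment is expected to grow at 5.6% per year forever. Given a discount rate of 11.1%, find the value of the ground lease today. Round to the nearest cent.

£1161818.18

Growing perpetuity: P = D₁ / (r − g) = £63,900.0000 / (0.111 − 0.056) = £1,161,818.18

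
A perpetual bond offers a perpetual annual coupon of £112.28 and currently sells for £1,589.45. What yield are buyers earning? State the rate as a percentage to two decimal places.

P = C/r ⇒ r = C/P = £112.28/£1,589.45 = 0.070641

7.06%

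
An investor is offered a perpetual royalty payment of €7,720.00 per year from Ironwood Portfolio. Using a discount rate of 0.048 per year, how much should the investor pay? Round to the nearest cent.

€160833.33

Level perpetuity: PV = C / r = €7,720.00 / 0.048 = €160,833.33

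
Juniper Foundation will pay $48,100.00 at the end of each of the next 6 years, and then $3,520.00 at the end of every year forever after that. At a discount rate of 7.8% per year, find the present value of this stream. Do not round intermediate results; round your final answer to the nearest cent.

$252472.57

PV of 6-year annuity: $48,100.00 × [1 − (1+0.078)^−6] / 0.078 = 223716.10979
Perpetuity value at year 6: $3,520.00 / 0.078 = 45128.20513
PV of perpetuity: 45128.20513 / (1+0.078)^6 = 28756.46487
Total PV = 223716.10979 + 28756.46487 = 252472.57466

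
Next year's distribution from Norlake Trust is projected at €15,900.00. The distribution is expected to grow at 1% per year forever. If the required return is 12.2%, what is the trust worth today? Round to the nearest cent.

€141964.29

Growing perpetuity: P = D₁ / (r − g) = €15,900.0000 / (0.122 − 0.01) = €141,964.29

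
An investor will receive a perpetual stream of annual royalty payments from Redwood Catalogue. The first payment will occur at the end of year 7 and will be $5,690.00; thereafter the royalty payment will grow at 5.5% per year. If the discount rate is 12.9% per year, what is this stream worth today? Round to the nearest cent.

Value at end of year 6: C₁ / (r − g) = $5,690.00 / (0.129 − 0.055) = $76,891.8919
Discount to today: PV = $76,891.8919 / (1 + 0.129)^6 = $76,891.8919 / 2.070922 = $37,129.31

$37129.31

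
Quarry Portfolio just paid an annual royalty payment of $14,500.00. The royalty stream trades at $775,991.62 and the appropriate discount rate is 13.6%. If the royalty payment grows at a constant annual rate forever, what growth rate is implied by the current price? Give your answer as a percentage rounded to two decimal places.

11.52%

P = D₀(1+g)/(r−g) ⇒ P(r−g) = D₀(1+g) ⇒ g(P+D₀) = P·r − D₀
g = (P·r − D₀)/(P + D₀) = ($775,991.62×0.136 − $14,500.00) / ($775,991.62 + $14,500.00) = 0.115162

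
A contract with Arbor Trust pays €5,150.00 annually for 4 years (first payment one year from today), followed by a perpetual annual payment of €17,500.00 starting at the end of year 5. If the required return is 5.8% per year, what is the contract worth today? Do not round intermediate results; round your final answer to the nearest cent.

€258733.37

PV of 4-year annuity: €5,150.00 × [1 − (1+0.058)^−4] / 0.058 = 17927.32458
Perpetuity value at year 4: €17,500.00 / 0.058 = 301724.13793
PV of perpetuity: 301724.13793 / (1+0.058)^4 = 240806.04468
Total PV = 17927.32458 + 240806.04468 = 258733.36927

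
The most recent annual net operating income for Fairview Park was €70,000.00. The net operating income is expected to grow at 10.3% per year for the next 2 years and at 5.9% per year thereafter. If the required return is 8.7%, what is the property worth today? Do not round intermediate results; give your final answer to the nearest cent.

D_1 = 77210.00000
D_2 = 85162.63000
Terminal value at year 2: TV = D_2×(1+g_2)/(r−g_2) = 90187.22517/0.028 = 3220972.32750
P_0 = D_1/(1+r)^1 + D_2/(1+r)^2 + TV/(1+r)^2
    = 71030.35879 + 72075.88385 + 2726012.89260 = 2869119.13523

€2869119.14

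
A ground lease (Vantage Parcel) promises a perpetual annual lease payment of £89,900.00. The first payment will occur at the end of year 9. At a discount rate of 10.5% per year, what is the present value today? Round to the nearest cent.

Value at end of year 8: C / r = £89,900.00 / 0.105 = £856,190.4762
Discount to today: PV = £856,190.4762 / (1 + 0.105)^8 = £856,190.4762 / 2.222789 = £385,187.49

£385187.49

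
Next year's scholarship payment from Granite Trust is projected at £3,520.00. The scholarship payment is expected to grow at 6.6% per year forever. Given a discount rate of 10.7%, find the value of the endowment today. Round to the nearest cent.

£85853.66

Growing perpetuity: P = D₁ / (r − g) = £3,520.0000 / (0.107 − 0.066) = £85,853.66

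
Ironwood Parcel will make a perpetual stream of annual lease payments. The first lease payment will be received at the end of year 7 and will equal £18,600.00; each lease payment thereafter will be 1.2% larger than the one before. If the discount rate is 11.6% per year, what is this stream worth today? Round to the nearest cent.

£92575.15

Value at end of year 6: C₁ / (r − g) = £18,600.00 / (0.116 − 0.012) = £178,846.1538
Discount to today: PV = £178,846.1538 / (1 + 0.116)^6 = £178,846.1538 / 1.931902 = £92,575.15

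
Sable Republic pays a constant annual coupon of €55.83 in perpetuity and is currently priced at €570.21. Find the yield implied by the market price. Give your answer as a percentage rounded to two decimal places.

9.79%

P = C/r ⇒ r = C/P = €55.83/€570.21 = 0.097911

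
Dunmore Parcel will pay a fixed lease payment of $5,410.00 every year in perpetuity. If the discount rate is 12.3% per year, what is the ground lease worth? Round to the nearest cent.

Level perpetuity: PV = C / r = $5,410.00 / 0.123 = $43,983.74

$43983.74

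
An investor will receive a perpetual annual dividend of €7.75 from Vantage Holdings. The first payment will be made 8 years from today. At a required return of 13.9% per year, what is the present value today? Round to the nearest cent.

Value at end of year 7: C / r = €7.75 / 0.139 = €55.7554
Discount to today: PV = €55.7554 / (1 + 0.139)^7 = €55.7554 / 2.486944 = €22.42

€22.42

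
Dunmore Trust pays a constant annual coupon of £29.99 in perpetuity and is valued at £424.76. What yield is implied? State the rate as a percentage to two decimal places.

P = C/r ⇒ r = C/P = £29.99/£424.76 = 0.070605

7.06%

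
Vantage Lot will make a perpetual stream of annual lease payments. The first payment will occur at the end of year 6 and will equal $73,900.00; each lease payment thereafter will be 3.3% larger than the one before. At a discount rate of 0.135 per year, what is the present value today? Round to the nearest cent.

$384649.31

Value at end of year 5: C₁ / (r − g) = $73,900.00 / (0.135 − 0.033) = $724,509.8039
Discount to today: PV = $724,509.8039 / (1 + 0.135)^5 = $724,509.8039 / 1.883559 = $384,649.31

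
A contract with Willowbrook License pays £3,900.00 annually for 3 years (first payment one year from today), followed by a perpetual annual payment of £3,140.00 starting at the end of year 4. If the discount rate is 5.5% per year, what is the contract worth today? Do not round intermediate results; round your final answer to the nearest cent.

PV of 3-year annuity: £3,900.00 × [1 − (1+0.055)^−3] / 0.055 = 10521.94018
Perpetuity value at year 3: £3,140.00 / 0.055 = 57090.90909
PV of perpetuity: 57090.90909 / (1+0.055)^3 = 48619.39828
Total PV = 10521.94018 + 48619.39828 = 59141.33846

£59141.34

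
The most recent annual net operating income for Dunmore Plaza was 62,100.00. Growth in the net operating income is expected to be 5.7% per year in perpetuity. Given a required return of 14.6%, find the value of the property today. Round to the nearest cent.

D₁ = D₀ × (1 + g) = 62,100.00 × 1.057 = 65,639.7000
Growing perpetuity: P = D₁ / (r − g) = 65,639.7000 / (0.146 − 0.057) = 737,524.72

737524.72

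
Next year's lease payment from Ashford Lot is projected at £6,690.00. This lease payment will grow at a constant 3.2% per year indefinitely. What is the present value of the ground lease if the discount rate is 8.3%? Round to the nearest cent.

Growing perpetuity: P = D₁ / (r − g) = £6,690.0000 / (0.083 − 0.032) = £131,176.47

£131176.47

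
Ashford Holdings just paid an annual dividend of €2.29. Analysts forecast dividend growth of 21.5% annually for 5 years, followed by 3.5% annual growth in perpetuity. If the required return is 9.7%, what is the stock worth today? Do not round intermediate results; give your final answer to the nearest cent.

D_1 = 2.78235
D_2 = 3.38056
D_3 = 4.10737
D_4 = 4.99046
D_5 = 6.06341
Terminal value at year 5: TV = D_5×(1+g_2)/(r−g_2) = 6.27563/0.062 = 101.21981
P_0 = D_1/(1+r)^1 + D_2/(1+r)^2 + D_3/(1+r)^3 + D_4/(1+r)^4 + D_5/(1+r)^5 + TV/(1+r)^5
    = 2.53633 + 2.80915 + 3.11132 + 3.44599 + 3.81666 + 63.71364 = 79.43308

€79.43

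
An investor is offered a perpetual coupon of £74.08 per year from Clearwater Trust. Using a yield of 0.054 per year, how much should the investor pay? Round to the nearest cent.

Level perpetuity: PV = C / r = £74.08 / 0.054 = £1,371.85

£1371.85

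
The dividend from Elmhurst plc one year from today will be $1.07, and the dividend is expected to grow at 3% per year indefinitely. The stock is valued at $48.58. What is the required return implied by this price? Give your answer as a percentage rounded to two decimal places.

P = D₁/(r − g) ⇒ r = D₁/P + g = $1.0700/$48.58 + 0.03 = 0.022026 + 0.03 = 0.052026

5.20%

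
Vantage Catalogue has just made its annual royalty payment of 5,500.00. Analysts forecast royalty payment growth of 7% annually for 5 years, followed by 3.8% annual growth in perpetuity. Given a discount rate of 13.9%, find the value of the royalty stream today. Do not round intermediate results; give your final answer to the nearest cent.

D_1 = 5885.00000
D_2 = 6296.95000
D_3 = 6737.73650
D_4 = 7209.37806
D_5 = 7714.03452
Terminal value at year 5: TV = D_5×(1+g_2)/(r−g_2) = 8007.16783/0.101 = 79278.88941
P_0 = D_1/(1+r)^1 + D_2/(1+r)^2 + D_3/(1+r)^3 + D_4/(1+r)^4 + D_5/(1+r)^5 + TV/(1+r)^5
    = 5166.81299 + 4853.81028 + 4559.76909 + 4283.54076 + 4024.04619 + 41356.03910 = 64244.01841

64244.02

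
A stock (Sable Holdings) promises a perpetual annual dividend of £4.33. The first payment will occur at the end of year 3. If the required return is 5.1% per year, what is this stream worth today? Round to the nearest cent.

Value at end of year 2: C / r = £4.33 / 0.051 = £84.9020
Discount to today: PV = £84.9020 / (1 + 0.051)^2 = £84.9020 / 1.104601 = £76.86

£76.86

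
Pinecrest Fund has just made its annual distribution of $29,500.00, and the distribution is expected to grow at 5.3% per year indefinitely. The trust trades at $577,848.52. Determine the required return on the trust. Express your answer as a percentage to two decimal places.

D₁ = $29,500.00 × 1.053 = $31,063.5000
P = D₁/(r − g) ⇒ r = D₁/P + g = $31,063.5000/$577,848.52 + 0.053 = 0.053757 + 0.053 = 0.106757

10.68%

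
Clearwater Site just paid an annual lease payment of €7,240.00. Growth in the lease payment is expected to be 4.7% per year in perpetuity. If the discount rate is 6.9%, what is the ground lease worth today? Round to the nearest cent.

€344558.18

D₁ = D₀ × (1 + g) = €7,240.00 × 1.047 = €7,580.2800
Growing perpetuity: P = D₁ / (r − g) = €7,580.2800 / (0.069 − 0.047) = €344,558.18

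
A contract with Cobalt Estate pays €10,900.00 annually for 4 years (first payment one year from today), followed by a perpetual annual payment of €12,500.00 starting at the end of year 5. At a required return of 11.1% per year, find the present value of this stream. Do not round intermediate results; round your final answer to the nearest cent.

€107659.28

PV of 4-year annuity: €10,900.00 × [1 − (1+0.111)^−4] / 0.111 = 33744.58278
Perpetuity value at year 4: €12,500.00 / 0.111 = 112612.61261
PV of perpetuity: 112612.61261 / (1+0.111)^4 = 73914.69658
Total PV = 33744.58278 + 73914.69658 = 107659.27936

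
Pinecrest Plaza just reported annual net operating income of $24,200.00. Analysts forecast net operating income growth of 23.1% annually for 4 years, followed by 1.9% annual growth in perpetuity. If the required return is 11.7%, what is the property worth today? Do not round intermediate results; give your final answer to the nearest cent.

D_1 = 29790.20000
D_2 = 36671.73620
D_3 = 45142.90726
D_4 = 55570.91884
Terminal value at year 4: TV = D_4×(1+g_2)/(r−g_2) = 56626.76630/0.098 = 577824.14590
P_0 = D_1/(1+r)^1 + D_2/(1+r)^2 + D_3/(1+r)^3 + D_4/(1+r)^4 + TV/(1+r)^4
    = 26669.82990 + 29391.72839 + 32391.42135 + 35697.26023 + 371178.65486 = 495328.89472

$495328.89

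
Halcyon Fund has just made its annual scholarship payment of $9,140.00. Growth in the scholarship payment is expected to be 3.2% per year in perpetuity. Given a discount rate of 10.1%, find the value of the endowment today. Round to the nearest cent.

$136702.61

D₁ = D₀ × (1 + g) = $9,140.00 × 1.032 = $9,432.4800
Growing perpetuity: P = D₁ / (r − g) = $9,432.4800 / (0.101 − 0.032) = $136,702.61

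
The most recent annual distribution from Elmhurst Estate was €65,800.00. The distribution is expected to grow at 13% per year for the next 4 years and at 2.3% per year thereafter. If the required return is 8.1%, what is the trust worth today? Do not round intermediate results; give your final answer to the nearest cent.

€1680157.84

D_1 = 74354.00000
D_2 = 84020.02000
D_3 = 94942.62260
D_4 = 107285.16354
Terminal value at year 4: TV = D_4×(1+g_2)/(r−g_2) = 109752.72230/0.058 = 1892288.31551
P_0 = D_1/(1+r)^1 + D_2/(1+r)^2 + D_3/(1+r)^3 + D_4/(1+r)^4 + TV/(1+r)^4
    = 68782.60870 + 71900.41427 + 75159.54498 + 78566.40687 + 1385748.86605 = 1680157.84087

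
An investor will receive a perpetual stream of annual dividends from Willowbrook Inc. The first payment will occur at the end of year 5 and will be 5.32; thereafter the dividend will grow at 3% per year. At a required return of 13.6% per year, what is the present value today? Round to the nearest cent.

30.14

Value at end of year 4: C₁ / (r − g) = 5.32 / (0.136 − 0.03) = 50.1887
Discount to today: PV = 50.1887 / (1 + 0.136)^4 = 50.1887 / 1.665380 = 30.14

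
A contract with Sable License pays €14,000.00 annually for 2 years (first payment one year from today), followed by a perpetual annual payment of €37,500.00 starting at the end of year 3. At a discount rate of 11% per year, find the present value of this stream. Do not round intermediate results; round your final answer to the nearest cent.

€300664.79

PV of 2-year annuity: €14,000.00 × [1 − (1+0.11)^−2] / 0.11 = 23975.32668
Perpetuity value at year 2: €37,500.00 / 0.11 = 340909.09091
PV of perpetuity: 340909.09091 / (1+0.11)^2 = 276689.46588
Total PV = 23975.32668 + 276689.46588 = 300664.79256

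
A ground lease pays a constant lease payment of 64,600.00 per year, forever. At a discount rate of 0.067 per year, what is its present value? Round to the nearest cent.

964179.10

Level perpetuity: PV = C / r = 64,600.00 / 0.067 = 964,179.10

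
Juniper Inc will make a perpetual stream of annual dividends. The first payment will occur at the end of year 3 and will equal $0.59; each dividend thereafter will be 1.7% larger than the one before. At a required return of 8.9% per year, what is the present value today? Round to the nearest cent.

Value at end of year 2: C₁ / (r − g) = $0.59 / (0.089 − 0.017) = $8.1944
Discount to today: PV = $8.1944 / (1 + 0.089)^2 = $8.1944 / 1.185921 = $6.91

$6.91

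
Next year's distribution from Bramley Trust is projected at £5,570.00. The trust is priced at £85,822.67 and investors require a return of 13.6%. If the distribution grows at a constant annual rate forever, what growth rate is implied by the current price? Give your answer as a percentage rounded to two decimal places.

P = D₁/(r−g) ⇒ g = r − D₁/P = 0.136 − £5,570.00/£85,822.67 = 0.071099

7.11%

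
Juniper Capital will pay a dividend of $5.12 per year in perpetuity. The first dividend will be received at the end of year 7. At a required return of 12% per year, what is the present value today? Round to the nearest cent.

$21.62

Value at end of year 6: C / r = $5.12 / 0.12 = $42.6667
Discount to today: PV = $42.6667 / (1 + 0.12)^6 = $42.6667 / 1.973823 = $21.62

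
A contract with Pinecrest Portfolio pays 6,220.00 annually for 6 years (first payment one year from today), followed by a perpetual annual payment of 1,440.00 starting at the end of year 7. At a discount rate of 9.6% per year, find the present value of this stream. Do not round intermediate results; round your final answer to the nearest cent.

PV of 6-year annuity: 6,220.00 × [1 − (1+0.096)^−6] / 0.096 = 27410.24392
Perpetuity value at year 6: 1,440.00 / 0.096 = 15000.00000
PV of perpetuity: 15000.00000 / (1+0.096)^6 = 8654.22006
Total PV = 27410.24392 + 8654.22006 = 36064.46397

36064.46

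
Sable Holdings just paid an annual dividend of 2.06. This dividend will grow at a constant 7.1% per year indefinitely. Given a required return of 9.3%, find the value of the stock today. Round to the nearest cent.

D₁ = D₀ × (1 + g) = 2.06 × 1.071 = 2.2063
Growing perpetuity: P = D₁ / (r − g) = 2.2063 / (0.093 − 0.071) = 100.28

100.28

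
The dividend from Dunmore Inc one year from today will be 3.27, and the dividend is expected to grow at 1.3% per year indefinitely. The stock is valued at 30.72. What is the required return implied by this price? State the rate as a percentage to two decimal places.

11.94%

P = D₁/(r − g) ⇒ r = D₁/P + g = 3.2700/30.72 + 0.013 = 0.106445 + 0.013 = 0.119445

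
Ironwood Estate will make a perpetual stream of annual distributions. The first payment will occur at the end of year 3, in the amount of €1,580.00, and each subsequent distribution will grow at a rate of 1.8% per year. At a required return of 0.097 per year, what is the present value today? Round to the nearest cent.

€16619.45

Value at end of year 2: C₁ / (r − g) = €1,580.00 / (0.097 − 0.018) = €20,000.0000
Discount to today: PV = €20,000.0000 / (1 + 0.097)^2 = €20,000.0000 / 1.203409 = €16,619.45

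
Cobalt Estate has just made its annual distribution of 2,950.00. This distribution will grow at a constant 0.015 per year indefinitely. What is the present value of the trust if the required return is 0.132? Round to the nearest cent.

D₁ = D₀ × (1 + g) = 2,950.00 × 1.015 = 2,994.2500
Growing perpetuity: P = D₁ / (r − g) = 2,994.2500 / (0.132 − 0.015) = 25,591.88

25591.88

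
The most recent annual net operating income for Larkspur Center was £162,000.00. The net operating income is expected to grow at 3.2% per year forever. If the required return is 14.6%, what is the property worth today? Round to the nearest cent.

£1466526.32

D₁ = D₀ × (1 + g) = £162,000.00 × 1.032 = £167,184.0000
Growing perpetuity: P = D₁ / (r − g) = £167,184.0000 / (0.146 − 0.032) = £1,466,526.32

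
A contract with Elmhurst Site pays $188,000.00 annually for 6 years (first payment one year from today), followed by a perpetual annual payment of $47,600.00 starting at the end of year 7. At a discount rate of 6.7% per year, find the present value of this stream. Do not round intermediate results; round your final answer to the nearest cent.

$1385913.11

PV of 6-year annuity: $188,000.00 × [1 − (1+0.067)^−6] / 0.067 = 904469.27241
Perpetuity value at year 6: $47,600.00 / 0.067 = 710447.76119
PV of perpetuity: 710447.76119 / (1+0.067)^6 = 481443.83903
Total PV = 904469.27241 + 481443.83903 = 1385913.11144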